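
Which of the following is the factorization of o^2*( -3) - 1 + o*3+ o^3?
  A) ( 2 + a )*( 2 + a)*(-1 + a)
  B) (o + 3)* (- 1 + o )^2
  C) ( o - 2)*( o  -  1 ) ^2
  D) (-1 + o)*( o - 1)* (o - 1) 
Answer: D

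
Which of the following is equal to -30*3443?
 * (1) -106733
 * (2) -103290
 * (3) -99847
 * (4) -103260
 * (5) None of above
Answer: 2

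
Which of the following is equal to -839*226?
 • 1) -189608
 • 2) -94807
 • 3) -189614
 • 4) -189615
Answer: 3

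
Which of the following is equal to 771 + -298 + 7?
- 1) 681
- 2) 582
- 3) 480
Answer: 3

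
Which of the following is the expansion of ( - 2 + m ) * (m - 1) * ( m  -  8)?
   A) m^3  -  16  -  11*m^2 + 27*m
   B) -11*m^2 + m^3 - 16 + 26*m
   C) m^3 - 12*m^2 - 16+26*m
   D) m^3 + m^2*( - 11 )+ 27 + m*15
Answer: B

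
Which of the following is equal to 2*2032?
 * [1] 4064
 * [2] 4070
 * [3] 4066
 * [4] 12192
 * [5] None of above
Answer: 1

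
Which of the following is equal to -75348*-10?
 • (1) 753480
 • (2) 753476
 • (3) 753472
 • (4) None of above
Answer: 1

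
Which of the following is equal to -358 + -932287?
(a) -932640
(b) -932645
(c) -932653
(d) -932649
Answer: b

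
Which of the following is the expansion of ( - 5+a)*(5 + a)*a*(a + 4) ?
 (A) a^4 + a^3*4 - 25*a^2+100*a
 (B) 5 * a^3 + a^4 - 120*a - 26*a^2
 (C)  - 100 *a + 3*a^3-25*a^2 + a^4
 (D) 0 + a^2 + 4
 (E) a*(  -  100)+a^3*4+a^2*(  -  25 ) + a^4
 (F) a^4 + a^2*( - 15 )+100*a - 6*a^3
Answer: E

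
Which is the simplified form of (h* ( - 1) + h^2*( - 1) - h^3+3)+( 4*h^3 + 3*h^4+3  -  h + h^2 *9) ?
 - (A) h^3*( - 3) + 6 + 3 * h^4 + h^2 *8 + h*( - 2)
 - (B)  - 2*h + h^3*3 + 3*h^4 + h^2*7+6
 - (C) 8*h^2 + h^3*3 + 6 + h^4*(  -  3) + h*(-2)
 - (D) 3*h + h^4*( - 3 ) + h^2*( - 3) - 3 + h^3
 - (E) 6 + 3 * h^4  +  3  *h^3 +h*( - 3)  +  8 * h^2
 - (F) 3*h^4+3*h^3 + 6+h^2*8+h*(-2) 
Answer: F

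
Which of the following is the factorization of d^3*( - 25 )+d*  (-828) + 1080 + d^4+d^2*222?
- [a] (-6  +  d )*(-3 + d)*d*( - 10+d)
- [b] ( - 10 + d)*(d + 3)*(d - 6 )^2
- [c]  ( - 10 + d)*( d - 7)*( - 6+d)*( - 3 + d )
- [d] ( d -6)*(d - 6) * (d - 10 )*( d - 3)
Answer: d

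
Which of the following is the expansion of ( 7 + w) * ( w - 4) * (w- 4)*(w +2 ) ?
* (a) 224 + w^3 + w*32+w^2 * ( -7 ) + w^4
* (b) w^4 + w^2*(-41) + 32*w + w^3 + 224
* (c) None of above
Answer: c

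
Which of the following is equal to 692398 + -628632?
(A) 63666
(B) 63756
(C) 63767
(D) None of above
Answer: D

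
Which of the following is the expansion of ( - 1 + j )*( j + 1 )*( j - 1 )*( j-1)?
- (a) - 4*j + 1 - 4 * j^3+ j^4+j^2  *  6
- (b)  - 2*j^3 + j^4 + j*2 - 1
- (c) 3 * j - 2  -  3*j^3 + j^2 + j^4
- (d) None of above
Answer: b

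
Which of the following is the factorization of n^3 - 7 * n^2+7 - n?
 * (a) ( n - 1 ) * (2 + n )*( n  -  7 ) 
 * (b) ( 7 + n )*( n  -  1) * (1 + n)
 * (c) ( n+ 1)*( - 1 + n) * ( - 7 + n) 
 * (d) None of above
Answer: c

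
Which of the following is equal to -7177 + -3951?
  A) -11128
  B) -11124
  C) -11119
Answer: A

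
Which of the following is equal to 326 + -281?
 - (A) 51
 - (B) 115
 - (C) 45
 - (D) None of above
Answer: C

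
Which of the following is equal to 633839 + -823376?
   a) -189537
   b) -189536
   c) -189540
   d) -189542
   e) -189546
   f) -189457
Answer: a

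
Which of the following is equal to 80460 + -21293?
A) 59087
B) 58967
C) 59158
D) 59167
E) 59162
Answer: D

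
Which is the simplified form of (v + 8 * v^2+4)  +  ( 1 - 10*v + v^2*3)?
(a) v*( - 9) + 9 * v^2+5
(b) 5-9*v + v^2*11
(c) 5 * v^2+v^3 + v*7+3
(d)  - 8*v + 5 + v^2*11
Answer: b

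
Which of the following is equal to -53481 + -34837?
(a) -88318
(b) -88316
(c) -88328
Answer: a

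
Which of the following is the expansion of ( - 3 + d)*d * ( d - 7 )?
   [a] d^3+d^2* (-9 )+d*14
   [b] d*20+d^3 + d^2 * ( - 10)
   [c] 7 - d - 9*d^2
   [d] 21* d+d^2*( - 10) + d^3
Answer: d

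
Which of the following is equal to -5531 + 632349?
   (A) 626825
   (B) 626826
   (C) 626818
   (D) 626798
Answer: C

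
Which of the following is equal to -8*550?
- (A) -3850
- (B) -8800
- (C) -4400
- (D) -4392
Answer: C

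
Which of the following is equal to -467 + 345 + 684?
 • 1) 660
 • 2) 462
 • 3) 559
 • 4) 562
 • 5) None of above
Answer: 4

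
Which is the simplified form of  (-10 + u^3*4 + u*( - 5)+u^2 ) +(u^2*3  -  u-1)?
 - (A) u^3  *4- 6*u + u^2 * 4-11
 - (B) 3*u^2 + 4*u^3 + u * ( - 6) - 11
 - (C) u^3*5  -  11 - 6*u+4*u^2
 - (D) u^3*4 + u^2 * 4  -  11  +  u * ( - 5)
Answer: A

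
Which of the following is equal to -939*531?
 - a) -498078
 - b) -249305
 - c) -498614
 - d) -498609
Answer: d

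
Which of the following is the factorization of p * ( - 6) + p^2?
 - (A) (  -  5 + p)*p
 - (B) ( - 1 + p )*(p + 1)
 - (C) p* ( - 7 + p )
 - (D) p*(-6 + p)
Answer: D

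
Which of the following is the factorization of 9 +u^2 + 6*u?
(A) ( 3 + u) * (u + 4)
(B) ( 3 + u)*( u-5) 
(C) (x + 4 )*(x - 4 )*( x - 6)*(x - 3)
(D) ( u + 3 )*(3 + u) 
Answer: D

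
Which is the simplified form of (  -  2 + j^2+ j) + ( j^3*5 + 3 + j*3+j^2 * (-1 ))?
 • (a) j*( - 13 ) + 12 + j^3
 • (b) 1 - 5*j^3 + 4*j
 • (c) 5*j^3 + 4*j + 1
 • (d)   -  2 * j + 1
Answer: c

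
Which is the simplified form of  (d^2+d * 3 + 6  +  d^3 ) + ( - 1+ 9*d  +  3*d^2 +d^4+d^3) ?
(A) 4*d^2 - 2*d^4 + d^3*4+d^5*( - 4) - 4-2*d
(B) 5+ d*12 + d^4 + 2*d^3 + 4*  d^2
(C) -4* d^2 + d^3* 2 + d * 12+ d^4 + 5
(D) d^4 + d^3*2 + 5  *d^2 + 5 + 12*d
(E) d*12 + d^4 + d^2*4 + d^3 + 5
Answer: B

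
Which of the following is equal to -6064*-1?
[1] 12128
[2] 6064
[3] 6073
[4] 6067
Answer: 2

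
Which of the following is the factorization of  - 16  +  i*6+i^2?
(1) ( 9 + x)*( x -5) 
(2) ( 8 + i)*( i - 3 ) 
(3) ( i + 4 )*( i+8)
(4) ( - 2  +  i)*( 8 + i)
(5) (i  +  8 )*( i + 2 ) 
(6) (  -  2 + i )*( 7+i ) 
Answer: 4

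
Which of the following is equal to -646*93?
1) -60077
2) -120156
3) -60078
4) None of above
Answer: 3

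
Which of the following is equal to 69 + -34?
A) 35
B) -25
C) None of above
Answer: A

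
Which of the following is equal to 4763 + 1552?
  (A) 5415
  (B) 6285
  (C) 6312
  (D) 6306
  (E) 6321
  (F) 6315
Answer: F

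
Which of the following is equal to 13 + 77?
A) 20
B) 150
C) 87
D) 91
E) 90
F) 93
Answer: E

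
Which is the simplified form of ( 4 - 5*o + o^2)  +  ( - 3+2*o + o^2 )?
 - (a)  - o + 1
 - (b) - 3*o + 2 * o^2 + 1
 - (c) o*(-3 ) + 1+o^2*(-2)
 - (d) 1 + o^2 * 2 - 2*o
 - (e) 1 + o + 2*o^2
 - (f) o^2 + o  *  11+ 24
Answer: b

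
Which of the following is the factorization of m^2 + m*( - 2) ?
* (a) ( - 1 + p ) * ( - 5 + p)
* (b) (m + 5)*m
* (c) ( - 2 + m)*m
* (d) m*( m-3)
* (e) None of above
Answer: c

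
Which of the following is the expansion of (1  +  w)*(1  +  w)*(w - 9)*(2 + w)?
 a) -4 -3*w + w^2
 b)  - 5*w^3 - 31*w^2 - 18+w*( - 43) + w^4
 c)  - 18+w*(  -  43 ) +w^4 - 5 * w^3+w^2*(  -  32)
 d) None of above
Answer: b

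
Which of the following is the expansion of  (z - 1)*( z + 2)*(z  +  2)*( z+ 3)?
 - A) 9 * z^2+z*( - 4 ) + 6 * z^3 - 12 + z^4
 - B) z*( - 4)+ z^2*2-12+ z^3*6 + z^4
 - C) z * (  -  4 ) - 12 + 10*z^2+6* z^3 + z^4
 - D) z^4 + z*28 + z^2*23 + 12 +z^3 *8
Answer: A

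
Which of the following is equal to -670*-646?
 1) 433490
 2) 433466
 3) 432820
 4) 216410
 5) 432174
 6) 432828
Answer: 3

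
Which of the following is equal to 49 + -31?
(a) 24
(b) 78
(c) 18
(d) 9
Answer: c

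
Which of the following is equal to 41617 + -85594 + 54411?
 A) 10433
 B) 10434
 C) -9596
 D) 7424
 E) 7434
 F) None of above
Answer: B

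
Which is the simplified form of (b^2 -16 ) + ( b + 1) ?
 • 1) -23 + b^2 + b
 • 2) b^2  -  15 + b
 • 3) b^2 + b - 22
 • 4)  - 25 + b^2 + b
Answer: 2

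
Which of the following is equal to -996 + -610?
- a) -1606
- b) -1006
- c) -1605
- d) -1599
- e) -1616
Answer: a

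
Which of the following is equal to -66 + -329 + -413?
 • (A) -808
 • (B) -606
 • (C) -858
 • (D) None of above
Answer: A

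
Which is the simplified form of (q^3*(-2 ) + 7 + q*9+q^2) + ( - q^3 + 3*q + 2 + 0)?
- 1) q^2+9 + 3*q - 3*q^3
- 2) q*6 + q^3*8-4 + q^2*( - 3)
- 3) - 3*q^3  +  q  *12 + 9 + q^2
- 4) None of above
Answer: 3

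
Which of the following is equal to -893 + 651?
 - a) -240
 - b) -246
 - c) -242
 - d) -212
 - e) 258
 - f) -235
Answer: c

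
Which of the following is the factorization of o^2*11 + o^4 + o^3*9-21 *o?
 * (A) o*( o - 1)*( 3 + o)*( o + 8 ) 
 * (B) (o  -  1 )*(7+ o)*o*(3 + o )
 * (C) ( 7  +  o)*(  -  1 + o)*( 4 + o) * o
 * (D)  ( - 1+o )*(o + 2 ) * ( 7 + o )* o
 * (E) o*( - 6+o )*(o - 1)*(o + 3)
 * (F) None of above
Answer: B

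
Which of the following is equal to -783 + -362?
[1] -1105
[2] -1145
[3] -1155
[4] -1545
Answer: 2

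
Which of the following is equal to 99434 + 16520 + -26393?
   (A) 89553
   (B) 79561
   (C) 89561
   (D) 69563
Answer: C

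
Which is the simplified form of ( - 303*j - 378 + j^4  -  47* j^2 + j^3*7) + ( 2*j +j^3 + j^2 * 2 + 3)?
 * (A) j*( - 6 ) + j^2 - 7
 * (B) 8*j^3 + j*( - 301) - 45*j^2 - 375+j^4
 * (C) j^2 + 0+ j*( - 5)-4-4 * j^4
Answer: B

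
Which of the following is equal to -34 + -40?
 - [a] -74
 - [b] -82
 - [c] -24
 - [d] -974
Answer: a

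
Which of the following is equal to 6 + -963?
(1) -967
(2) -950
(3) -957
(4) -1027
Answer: 3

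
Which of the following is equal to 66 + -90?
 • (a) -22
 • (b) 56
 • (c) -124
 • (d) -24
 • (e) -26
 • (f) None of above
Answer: d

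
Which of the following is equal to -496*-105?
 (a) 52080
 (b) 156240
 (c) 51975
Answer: a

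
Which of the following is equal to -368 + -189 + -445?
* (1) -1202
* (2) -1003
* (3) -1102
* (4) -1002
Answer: 4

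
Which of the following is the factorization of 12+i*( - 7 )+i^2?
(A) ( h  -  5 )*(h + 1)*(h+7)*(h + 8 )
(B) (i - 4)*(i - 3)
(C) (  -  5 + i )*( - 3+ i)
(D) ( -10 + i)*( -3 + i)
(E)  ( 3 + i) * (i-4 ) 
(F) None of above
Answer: B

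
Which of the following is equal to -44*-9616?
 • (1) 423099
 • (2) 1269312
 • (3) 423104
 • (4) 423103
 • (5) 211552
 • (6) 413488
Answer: 3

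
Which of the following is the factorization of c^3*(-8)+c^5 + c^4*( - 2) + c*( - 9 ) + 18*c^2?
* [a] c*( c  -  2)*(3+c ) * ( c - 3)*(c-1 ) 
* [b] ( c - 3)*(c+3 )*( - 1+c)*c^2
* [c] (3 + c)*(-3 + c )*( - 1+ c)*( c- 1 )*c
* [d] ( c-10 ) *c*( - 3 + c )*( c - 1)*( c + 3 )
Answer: c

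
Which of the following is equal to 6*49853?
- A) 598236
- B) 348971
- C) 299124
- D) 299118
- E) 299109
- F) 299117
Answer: D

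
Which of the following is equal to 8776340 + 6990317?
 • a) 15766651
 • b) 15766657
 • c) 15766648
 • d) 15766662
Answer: b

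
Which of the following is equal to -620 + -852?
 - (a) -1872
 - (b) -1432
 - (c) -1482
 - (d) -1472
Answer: d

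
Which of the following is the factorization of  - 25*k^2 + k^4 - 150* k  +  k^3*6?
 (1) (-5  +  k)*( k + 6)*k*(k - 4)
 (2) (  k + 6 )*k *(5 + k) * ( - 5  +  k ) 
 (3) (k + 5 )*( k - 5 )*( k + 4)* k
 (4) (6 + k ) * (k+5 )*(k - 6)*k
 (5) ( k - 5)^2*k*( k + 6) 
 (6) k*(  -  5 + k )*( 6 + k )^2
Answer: 2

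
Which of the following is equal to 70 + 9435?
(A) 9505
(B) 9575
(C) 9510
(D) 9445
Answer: A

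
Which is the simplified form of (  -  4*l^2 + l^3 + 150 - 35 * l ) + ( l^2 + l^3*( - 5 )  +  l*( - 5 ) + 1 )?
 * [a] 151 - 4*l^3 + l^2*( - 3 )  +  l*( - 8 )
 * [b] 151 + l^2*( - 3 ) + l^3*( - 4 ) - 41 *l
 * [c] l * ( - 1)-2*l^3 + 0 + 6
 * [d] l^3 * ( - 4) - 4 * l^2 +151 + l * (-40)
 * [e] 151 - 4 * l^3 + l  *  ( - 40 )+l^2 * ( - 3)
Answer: e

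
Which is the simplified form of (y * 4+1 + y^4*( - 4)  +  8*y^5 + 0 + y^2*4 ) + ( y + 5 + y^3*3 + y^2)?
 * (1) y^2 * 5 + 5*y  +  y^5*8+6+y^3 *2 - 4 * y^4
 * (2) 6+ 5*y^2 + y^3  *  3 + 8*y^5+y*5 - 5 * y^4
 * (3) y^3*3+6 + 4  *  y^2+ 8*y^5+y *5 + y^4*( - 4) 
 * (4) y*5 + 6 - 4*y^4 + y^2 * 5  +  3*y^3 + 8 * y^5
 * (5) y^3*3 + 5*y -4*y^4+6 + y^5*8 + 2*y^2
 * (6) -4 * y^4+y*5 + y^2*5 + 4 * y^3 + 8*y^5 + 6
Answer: 4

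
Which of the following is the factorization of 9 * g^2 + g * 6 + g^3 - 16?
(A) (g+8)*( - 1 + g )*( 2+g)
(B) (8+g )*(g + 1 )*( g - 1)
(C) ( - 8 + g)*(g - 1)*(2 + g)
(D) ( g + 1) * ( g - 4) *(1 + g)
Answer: A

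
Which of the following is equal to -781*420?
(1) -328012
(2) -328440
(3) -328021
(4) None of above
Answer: 4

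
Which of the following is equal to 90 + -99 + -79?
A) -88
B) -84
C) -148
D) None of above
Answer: A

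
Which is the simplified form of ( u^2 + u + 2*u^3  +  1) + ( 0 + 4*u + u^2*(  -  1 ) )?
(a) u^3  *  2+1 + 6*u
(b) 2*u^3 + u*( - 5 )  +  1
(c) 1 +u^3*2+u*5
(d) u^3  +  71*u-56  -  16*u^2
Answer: c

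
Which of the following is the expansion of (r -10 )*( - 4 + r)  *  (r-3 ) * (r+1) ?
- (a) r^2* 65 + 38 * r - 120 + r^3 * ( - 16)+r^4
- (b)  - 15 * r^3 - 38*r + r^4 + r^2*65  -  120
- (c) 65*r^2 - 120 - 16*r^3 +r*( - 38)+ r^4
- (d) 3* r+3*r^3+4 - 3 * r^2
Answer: c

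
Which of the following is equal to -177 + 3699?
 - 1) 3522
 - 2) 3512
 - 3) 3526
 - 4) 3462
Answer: 1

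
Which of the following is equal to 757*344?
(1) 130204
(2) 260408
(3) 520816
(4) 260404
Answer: 2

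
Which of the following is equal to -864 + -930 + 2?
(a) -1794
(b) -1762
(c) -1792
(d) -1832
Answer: c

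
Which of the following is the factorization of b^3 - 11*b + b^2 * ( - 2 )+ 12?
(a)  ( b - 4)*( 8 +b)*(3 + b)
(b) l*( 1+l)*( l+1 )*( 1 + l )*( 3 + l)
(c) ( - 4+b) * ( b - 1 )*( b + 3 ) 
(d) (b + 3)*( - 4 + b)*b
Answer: c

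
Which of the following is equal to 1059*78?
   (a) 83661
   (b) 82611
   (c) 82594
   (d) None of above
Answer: d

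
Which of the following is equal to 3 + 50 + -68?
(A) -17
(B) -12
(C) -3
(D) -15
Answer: D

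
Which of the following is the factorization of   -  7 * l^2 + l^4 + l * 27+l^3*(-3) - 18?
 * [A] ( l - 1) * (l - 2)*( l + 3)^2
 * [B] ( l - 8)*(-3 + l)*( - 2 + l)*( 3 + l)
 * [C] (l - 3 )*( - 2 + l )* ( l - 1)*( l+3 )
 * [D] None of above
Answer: C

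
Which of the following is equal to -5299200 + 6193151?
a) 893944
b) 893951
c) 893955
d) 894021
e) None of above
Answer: b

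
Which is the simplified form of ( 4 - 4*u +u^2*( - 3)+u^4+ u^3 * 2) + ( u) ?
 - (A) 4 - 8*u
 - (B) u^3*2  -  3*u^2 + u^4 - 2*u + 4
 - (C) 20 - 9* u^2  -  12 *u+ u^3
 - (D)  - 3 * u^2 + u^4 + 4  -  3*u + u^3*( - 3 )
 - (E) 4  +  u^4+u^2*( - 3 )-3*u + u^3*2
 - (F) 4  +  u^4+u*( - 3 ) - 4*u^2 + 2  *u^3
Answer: E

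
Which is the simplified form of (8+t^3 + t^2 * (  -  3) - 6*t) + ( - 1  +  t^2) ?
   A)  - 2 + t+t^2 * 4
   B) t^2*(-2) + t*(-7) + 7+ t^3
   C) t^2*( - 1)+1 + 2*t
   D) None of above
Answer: D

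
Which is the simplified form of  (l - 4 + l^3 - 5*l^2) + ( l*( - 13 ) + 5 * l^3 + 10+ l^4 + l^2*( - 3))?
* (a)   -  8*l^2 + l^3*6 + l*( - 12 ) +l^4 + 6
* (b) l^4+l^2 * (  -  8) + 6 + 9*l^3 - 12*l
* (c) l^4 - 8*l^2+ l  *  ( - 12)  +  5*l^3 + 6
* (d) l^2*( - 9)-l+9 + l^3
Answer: a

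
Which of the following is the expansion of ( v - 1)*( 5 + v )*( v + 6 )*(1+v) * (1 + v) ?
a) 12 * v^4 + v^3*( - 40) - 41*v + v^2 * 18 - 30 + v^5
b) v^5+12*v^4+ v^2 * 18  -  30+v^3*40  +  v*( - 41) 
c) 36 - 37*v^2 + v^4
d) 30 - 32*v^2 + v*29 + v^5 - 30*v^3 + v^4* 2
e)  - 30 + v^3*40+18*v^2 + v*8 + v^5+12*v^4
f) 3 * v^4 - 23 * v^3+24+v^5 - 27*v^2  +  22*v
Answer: b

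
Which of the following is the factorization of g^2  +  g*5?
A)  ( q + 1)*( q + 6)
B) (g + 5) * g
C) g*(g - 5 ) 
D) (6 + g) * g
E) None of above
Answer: B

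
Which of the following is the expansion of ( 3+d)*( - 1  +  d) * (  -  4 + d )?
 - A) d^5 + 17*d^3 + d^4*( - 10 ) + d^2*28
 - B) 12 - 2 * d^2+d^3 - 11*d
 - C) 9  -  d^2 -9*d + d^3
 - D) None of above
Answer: B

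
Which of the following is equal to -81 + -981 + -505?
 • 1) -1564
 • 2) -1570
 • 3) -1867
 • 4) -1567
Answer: 4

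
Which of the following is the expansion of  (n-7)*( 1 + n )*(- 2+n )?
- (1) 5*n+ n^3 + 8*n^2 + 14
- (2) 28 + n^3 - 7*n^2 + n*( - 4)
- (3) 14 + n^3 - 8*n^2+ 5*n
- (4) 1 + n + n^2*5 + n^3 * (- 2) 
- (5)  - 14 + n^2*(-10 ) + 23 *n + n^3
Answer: 3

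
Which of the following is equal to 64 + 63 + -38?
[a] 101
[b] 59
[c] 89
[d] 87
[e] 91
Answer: c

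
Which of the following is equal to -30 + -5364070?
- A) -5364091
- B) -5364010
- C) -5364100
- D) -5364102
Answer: C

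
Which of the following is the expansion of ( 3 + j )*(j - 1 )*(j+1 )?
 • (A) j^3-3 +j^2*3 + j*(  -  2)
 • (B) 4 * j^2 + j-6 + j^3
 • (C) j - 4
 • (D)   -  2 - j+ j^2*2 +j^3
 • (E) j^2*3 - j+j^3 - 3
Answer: E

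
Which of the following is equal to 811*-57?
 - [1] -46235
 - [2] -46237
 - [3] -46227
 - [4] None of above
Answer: 3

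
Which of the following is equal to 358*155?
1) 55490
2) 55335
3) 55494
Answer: 1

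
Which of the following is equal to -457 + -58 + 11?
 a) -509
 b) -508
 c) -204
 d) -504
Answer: d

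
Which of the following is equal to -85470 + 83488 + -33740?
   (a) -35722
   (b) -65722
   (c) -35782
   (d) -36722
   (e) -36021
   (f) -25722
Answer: a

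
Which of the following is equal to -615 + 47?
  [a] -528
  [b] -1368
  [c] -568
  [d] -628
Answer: c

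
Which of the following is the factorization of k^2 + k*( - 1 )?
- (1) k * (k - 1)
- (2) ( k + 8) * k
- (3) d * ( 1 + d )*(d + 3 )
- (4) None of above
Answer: 1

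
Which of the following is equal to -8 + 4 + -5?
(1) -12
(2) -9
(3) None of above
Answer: 2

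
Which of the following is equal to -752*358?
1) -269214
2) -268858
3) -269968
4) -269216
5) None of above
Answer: 4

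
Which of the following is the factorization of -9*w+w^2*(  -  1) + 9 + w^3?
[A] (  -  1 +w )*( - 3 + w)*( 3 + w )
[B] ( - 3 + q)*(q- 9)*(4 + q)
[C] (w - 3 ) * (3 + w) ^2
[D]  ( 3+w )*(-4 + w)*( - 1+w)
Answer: A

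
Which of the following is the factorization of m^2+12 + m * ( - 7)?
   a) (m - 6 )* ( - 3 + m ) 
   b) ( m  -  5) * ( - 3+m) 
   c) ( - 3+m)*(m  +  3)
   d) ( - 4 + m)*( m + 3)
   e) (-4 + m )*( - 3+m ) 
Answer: e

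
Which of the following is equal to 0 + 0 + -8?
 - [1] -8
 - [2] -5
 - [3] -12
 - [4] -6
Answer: 1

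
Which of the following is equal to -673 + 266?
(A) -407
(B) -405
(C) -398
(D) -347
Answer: A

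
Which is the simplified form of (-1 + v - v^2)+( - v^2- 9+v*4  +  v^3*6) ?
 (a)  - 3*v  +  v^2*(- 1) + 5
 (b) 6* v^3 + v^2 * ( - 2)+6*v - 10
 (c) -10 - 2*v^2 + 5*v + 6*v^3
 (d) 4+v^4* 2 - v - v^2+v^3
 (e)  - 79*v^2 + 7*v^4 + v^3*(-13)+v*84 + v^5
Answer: c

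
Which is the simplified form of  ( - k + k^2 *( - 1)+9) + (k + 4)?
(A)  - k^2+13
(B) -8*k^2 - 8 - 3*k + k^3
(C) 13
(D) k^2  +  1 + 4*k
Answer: A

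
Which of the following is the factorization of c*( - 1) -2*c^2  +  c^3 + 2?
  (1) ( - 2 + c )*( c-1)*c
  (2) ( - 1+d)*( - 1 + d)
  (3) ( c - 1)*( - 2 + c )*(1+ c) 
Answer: 3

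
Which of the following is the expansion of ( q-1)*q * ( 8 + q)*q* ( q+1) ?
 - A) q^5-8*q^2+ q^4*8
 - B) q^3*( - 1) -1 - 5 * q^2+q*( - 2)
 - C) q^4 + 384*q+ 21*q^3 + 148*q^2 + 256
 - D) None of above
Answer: D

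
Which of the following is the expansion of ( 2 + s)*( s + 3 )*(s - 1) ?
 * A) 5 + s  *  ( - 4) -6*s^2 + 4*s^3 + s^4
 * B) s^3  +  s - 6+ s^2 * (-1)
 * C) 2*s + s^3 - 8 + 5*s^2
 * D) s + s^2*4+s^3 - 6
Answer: D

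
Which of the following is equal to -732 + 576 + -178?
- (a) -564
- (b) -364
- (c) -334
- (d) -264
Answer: c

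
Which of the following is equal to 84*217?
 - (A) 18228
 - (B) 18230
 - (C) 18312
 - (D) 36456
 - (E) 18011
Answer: A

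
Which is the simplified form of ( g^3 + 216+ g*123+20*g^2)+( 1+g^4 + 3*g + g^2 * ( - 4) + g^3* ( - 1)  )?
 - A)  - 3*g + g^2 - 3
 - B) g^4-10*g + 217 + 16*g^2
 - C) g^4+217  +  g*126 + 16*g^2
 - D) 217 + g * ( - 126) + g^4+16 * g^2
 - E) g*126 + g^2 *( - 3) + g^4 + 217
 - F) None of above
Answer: C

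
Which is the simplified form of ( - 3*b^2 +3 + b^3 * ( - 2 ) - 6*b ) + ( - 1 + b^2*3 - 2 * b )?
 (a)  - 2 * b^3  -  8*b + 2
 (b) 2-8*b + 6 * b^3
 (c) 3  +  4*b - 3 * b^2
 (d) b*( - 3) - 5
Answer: a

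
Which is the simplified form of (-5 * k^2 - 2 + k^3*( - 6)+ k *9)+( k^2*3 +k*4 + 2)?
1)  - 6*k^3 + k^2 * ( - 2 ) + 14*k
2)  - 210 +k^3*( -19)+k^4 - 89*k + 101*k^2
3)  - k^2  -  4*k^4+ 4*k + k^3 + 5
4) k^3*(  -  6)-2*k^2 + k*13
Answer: 4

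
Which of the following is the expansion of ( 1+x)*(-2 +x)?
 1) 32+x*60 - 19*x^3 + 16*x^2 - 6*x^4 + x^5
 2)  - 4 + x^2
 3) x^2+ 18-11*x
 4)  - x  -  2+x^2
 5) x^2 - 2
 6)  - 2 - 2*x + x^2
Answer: 4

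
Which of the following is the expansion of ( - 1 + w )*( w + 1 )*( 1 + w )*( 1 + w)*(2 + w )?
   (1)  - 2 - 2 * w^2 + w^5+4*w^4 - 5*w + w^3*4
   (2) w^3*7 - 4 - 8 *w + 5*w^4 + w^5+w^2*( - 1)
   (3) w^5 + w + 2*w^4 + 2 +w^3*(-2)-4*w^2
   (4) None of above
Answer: 1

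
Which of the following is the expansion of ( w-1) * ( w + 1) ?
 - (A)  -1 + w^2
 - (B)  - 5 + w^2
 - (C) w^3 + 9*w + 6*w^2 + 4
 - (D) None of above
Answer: A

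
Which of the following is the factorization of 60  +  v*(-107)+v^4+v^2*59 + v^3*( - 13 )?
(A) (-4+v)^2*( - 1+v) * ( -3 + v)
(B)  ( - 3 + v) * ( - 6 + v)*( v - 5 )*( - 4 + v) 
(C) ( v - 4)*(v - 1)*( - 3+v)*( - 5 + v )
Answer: C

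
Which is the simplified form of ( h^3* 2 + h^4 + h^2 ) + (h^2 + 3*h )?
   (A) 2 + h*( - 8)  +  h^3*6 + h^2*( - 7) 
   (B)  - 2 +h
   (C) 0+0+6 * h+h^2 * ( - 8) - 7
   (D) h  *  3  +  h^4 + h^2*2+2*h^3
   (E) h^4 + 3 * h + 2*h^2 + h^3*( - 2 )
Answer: D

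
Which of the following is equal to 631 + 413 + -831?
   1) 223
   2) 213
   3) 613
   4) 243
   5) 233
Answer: 2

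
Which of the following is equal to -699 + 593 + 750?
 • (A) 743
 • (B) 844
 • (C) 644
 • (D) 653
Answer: C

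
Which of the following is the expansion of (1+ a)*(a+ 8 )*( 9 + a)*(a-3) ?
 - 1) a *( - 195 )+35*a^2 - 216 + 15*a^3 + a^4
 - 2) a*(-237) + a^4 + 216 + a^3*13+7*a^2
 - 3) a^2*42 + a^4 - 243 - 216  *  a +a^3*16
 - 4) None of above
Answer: 1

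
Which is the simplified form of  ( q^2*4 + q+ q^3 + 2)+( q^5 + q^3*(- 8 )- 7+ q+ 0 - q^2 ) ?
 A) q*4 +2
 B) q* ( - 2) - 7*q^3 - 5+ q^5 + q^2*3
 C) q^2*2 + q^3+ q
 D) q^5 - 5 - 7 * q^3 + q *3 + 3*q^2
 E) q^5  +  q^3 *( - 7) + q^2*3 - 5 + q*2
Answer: E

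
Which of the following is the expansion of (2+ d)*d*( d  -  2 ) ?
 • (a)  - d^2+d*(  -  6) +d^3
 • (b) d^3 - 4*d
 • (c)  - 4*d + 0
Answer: b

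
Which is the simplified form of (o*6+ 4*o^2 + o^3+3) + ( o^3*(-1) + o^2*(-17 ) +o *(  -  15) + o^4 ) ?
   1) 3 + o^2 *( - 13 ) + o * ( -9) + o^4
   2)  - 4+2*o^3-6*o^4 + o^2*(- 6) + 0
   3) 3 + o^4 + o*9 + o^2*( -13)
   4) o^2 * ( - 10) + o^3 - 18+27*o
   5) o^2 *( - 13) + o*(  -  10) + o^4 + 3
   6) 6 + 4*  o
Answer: 1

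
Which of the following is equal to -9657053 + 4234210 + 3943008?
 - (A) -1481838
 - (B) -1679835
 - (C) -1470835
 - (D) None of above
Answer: D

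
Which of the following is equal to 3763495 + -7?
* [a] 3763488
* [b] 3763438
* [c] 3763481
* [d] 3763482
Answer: a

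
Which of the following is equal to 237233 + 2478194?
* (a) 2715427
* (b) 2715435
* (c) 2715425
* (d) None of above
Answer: a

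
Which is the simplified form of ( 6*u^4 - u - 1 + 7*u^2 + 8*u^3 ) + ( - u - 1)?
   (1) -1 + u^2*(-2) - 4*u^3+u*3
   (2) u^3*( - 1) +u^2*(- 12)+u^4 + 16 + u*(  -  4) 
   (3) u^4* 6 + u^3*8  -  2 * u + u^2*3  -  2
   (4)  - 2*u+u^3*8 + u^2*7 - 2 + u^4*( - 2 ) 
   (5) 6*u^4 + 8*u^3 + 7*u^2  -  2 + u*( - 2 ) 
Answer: 5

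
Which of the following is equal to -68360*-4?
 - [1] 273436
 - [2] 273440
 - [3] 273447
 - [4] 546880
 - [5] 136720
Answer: 2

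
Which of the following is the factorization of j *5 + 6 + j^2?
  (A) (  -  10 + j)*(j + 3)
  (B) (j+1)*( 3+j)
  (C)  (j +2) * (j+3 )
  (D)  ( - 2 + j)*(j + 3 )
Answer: C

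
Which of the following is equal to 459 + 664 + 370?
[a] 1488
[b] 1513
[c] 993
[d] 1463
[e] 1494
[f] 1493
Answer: f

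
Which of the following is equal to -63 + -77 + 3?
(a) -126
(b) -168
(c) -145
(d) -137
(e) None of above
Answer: d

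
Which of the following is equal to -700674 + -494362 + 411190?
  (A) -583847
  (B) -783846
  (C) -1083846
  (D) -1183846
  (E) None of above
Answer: B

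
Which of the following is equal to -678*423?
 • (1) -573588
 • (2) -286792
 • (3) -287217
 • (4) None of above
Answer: 4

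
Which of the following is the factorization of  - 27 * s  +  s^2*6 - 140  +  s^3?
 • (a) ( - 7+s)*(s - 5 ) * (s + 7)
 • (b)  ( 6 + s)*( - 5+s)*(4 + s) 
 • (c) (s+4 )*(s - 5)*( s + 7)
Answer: c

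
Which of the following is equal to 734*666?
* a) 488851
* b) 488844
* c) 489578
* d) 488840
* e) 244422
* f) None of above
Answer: b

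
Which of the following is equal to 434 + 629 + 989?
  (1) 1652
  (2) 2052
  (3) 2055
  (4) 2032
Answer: 2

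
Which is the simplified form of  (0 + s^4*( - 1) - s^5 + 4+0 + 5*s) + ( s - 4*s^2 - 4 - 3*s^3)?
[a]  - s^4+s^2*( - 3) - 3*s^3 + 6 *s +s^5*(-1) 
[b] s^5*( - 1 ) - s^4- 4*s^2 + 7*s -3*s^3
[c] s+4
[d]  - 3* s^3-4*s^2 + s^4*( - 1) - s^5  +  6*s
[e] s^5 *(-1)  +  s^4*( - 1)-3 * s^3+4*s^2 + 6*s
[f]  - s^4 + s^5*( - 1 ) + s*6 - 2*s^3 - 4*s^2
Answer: d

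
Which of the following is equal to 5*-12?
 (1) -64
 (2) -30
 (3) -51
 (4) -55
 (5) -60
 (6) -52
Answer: 5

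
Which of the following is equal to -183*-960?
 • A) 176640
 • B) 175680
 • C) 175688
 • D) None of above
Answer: B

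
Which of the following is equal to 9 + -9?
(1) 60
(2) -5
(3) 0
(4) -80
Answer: 3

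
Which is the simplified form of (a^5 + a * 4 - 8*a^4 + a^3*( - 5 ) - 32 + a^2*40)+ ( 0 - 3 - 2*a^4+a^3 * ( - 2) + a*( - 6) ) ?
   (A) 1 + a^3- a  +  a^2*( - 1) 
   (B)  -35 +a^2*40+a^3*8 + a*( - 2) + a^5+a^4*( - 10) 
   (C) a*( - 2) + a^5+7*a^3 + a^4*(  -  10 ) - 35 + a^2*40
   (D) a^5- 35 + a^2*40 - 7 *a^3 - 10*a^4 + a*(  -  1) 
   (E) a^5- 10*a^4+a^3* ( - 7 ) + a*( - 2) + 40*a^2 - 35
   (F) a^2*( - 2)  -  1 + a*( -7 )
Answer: E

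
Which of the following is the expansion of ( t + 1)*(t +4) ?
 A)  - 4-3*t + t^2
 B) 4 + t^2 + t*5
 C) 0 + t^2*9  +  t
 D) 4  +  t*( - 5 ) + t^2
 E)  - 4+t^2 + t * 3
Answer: B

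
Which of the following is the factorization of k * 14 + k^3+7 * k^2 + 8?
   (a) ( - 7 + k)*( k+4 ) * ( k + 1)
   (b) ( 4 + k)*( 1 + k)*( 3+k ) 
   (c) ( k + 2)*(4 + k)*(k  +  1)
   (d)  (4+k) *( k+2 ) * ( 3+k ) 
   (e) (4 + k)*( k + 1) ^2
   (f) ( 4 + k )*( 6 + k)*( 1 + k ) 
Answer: c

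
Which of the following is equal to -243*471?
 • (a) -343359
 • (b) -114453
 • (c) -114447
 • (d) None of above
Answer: b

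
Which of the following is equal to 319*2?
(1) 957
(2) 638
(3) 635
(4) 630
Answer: 2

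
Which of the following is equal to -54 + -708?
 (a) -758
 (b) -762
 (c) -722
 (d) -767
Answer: b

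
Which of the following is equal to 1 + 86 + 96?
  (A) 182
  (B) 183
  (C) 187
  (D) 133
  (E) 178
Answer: B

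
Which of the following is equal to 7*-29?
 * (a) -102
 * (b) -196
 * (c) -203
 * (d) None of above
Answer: c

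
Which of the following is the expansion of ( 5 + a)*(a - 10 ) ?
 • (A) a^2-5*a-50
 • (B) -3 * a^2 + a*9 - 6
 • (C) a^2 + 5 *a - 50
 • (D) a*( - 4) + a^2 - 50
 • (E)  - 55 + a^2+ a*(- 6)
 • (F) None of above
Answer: A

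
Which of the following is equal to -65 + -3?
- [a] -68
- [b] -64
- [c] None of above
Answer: a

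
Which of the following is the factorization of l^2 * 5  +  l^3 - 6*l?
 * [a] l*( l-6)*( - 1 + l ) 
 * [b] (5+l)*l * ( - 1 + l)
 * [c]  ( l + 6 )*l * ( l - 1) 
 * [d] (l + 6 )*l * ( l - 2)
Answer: c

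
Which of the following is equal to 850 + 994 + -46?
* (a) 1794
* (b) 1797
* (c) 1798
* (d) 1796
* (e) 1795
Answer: c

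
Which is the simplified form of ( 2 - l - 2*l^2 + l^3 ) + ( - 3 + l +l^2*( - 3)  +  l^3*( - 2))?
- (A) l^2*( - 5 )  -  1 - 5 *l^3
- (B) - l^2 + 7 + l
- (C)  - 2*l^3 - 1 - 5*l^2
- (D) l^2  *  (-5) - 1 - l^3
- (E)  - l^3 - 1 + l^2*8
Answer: D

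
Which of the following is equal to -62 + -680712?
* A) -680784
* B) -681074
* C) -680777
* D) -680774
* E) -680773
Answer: D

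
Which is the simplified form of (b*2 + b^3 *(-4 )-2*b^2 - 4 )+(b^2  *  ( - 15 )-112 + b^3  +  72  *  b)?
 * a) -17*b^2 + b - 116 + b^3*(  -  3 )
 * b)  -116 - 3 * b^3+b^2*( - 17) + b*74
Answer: b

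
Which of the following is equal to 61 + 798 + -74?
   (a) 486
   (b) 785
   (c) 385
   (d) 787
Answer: b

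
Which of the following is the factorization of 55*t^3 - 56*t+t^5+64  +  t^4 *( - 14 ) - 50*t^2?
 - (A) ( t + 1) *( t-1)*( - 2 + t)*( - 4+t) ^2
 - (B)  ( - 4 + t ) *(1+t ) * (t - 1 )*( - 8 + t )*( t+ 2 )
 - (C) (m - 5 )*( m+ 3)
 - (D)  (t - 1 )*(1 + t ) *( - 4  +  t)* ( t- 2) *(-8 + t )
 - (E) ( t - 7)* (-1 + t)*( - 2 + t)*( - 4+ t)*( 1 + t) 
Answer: D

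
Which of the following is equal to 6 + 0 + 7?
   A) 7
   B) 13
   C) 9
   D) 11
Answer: B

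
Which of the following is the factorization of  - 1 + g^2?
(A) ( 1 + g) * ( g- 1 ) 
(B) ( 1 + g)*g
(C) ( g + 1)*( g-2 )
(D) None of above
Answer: A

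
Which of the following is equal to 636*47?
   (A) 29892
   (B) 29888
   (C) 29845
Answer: A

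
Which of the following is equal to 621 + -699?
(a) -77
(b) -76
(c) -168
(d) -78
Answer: d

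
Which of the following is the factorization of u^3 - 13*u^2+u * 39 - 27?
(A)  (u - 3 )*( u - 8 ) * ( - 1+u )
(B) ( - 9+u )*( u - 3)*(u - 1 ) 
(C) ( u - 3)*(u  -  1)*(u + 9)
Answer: B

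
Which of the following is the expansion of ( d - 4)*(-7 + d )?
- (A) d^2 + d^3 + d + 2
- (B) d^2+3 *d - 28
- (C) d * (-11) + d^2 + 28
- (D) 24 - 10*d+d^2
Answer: C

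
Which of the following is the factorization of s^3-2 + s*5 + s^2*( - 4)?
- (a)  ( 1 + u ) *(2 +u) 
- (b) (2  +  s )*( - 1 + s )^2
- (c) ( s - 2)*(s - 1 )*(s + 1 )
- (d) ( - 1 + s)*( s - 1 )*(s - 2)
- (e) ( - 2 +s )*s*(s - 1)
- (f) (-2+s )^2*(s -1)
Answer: d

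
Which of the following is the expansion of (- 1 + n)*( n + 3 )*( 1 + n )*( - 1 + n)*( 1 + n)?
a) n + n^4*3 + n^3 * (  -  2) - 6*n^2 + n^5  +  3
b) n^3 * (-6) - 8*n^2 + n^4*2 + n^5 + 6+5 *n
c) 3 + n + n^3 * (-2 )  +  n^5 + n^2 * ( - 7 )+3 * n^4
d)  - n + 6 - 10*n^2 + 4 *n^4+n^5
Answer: a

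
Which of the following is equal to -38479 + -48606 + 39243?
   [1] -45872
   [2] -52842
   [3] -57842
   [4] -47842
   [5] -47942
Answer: 4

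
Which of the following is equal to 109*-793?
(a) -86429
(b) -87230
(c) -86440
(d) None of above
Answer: d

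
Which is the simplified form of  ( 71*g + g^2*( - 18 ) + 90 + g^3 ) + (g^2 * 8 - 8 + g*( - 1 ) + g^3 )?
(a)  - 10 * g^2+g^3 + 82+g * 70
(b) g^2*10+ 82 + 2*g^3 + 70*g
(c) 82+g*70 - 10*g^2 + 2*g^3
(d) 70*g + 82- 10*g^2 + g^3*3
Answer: c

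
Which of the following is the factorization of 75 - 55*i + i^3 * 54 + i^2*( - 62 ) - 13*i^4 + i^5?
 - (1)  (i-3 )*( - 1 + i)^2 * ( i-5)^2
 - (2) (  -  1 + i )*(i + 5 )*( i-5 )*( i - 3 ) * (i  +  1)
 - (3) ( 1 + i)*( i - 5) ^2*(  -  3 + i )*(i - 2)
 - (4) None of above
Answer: 4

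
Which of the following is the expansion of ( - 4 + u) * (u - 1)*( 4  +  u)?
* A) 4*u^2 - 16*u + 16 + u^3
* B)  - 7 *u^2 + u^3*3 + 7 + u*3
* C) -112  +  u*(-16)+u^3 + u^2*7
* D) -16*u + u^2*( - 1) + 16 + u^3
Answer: D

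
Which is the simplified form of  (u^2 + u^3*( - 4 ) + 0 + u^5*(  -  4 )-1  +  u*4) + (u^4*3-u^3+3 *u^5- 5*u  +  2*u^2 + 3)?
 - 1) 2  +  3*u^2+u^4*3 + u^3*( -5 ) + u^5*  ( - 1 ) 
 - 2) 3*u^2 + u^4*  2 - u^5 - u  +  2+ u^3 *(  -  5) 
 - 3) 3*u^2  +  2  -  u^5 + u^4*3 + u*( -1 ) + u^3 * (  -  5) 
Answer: 3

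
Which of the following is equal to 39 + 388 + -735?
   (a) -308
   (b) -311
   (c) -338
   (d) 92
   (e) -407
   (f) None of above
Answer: a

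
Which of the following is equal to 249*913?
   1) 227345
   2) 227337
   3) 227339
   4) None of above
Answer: 2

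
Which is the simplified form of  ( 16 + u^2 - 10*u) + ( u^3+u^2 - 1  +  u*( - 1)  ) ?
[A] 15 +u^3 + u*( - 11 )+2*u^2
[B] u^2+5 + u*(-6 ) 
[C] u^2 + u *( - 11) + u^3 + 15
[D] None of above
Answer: A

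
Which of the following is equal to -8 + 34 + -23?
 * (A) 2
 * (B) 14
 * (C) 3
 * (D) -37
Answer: C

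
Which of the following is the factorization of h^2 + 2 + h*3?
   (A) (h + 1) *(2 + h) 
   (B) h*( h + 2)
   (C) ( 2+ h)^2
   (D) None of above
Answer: A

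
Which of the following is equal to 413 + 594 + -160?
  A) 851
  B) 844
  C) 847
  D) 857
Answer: C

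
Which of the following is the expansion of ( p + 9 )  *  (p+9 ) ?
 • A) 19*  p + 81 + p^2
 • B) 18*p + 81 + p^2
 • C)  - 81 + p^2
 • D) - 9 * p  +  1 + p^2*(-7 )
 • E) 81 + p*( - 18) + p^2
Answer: B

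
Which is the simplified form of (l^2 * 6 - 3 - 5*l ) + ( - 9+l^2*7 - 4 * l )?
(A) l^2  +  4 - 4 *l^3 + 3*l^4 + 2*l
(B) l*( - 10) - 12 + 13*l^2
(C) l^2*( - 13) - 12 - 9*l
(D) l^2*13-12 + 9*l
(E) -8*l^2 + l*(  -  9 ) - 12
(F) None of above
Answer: F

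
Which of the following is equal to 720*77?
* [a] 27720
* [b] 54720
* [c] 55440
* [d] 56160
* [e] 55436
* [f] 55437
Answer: c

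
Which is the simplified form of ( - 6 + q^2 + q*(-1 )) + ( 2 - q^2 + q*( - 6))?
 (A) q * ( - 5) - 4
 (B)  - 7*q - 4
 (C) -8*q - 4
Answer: B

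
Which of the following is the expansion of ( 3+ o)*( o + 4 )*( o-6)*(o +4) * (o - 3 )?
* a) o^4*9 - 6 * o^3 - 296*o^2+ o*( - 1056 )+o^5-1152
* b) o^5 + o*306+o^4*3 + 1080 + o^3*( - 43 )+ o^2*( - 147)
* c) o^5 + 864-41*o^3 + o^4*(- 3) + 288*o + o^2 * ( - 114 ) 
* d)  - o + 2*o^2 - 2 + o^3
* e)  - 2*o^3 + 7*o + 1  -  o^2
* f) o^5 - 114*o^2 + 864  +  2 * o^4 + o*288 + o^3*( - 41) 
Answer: f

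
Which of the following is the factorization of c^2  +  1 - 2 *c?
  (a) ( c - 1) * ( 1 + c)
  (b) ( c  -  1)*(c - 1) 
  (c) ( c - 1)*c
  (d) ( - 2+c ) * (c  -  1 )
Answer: b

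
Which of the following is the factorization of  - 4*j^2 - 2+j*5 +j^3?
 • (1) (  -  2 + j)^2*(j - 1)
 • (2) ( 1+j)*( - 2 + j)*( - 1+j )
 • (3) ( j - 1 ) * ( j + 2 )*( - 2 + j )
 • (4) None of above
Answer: 4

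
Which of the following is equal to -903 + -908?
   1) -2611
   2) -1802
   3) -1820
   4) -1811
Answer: 4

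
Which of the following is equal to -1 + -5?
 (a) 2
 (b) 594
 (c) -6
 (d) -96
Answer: c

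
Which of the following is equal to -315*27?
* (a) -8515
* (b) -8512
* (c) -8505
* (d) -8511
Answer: c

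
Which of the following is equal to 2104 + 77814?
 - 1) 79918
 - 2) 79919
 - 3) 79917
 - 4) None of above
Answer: 1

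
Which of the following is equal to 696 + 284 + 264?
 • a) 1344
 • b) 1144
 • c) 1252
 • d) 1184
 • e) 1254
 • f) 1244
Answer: f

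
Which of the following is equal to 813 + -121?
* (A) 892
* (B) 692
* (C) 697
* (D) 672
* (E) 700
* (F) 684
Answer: B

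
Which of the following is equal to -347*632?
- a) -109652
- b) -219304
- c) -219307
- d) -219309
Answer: b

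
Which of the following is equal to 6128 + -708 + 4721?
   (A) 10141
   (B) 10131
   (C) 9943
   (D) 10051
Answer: A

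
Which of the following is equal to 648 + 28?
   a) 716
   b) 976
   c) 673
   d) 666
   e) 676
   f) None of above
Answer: e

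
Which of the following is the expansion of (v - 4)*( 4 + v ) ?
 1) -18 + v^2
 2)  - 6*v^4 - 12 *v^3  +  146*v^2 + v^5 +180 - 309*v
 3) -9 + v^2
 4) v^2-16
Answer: 4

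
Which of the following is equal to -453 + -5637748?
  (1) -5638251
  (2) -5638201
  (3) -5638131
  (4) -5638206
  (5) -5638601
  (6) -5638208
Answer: 2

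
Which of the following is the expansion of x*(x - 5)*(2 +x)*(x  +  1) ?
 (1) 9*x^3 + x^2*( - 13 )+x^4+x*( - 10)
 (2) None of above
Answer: 2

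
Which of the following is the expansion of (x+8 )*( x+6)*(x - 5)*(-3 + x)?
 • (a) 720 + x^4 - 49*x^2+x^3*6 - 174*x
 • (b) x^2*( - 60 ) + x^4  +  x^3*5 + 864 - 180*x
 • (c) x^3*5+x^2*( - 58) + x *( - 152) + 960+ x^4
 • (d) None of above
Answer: a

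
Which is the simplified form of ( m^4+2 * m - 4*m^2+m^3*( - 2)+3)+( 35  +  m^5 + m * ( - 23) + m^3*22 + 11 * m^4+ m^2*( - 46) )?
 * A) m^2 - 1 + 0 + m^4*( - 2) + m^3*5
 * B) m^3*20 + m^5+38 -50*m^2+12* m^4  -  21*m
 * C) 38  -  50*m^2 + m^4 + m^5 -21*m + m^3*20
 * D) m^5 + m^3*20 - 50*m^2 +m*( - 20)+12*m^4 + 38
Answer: B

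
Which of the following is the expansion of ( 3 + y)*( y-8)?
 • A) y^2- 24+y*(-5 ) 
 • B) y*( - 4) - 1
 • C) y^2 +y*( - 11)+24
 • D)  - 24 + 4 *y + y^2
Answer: A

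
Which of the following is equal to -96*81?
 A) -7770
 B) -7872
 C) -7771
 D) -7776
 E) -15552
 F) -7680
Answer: D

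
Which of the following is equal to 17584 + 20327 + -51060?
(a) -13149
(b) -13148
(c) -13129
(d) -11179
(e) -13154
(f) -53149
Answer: a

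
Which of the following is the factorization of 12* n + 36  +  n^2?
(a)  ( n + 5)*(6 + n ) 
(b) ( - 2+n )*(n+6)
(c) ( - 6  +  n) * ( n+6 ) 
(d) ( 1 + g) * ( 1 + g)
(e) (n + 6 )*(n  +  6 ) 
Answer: e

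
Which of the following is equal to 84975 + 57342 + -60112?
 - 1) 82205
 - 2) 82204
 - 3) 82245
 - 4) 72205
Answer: 1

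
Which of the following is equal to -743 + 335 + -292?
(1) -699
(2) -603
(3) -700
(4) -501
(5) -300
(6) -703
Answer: 3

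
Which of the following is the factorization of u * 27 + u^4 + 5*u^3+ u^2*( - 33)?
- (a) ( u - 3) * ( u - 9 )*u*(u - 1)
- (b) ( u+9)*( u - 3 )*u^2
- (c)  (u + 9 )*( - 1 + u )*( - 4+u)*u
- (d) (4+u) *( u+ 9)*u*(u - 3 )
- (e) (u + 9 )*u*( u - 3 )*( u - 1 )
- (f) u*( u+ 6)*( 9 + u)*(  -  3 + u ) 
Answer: e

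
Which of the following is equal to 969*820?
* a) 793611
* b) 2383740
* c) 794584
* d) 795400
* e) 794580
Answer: e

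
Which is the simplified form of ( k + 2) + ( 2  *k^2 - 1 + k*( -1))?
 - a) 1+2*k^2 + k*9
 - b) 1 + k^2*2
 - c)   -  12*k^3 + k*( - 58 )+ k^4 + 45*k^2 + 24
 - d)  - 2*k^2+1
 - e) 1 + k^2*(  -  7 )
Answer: b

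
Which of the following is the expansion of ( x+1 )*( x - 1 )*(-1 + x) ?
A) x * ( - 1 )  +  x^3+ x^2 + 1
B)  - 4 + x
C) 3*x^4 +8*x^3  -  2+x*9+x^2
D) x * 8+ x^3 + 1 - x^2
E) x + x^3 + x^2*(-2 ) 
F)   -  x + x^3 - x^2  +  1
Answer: F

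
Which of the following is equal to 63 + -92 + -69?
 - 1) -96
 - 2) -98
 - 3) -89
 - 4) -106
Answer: 2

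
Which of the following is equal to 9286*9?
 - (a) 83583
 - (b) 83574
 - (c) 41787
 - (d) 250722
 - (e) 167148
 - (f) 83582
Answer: b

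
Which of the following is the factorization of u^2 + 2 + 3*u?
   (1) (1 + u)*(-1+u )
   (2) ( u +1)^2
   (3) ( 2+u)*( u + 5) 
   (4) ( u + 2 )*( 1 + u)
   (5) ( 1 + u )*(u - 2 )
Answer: 4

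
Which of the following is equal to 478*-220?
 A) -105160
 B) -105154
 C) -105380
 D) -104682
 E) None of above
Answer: A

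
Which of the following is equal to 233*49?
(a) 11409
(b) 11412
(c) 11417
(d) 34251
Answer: c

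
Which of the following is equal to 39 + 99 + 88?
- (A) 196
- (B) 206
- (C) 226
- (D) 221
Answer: C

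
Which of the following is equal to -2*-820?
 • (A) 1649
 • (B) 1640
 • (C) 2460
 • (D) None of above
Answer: B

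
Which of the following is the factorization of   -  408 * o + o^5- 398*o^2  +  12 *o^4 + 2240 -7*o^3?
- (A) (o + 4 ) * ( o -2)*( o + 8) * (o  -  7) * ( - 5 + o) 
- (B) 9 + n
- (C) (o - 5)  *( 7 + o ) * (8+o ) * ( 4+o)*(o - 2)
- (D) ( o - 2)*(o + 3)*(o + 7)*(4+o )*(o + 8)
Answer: C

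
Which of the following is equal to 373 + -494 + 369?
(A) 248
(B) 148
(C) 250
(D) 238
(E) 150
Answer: A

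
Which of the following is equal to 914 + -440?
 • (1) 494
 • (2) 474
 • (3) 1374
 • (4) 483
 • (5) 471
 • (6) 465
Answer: 2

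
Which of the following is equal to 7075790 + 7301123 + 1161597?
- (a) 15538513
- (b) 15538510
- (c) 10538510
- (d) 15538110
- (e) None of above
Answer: b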